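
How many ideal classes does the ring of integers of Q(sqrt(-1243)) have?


K = Q(sqrt(-1243)). d mod 4 = 1, so D = disc(K) = d = -1243
h(K) equals the number of primitive reduced positive-definite forms (a, b, c) = a*x^2 + b*x*y + c*y^2 with b^2 - 4ac = D,
where reduced means |b| <= a <= c, with b >= 0 whenever |b| = a or a = c, and primitive means gcd(a, b, c) = 1.
Reduced forces 3a^2 <= |D| = 1243, so 1 <= a <= 20; b must have the parity of D, and c = (b^2 - D)/(4a) must be an integer >= a.
Enumerate a = 1..20, b in [-a, a]:
  a=1: (1, 1, 311)  [1]
  a=2..10: none
  a=11: (11, 11, 31)  [1]
  a=12..16: none
  a=17: (17, -7, 19), (17, 7, 19)  [2]
  a=18..20: none
Total reduced forms: 1 + 1 + 2 = 4
h = 4

4


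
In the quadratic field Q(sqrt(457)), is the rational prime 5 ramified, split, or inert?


K = Q(sqrt(457)). Since d mod 4 = 1, disc(K) = 457.
Check p | disc: 457 mod 5 = 2.
p does not divide disc. Compute Legendre symbol (d/p):
2^((5-1)/2) mod 5 = -1
(d/p) = -1, so p is inert: (p) stays prime with e=1, f=2, g=1.
Therefore p is inert.

inert


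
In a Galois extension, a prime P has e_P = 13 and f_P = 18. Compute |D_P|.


|D_P| = e * f
= 13 * 18
= 234

234


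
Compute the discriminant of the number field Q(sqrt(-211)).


For K = Q(sqrt(d)) with d squarefree: disc(K) = d if d = 1 mod 4, and disc(K) = 4d if d = 2 or 3 mod 4.
Here d = -211, and d mod 4 = 1.
d = 1 mod 4 (O_K = Z[(1+sqrt(d))/2]), so disc(K) = d = -211

-211


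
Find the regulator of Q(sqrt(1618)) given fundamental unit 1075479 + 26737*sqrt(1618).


epsilon = 1075479 + 26737*sqrt(1618)
= 2.1510e+06
R = ln(2.1510e+06)
= 14.5814

14.5814


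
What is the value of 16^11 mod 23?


p = 23 is prime and the exponent is (p-1)/2 = 11, so by Euler's criterion 16^11 = (16/23) = +1 or -1 mod 23.
Compute by square-and-multiply:
  11 = 8 + 2 + 1 (binary 1011)
  Repeated squaring mod 23: 16^1 = 16, 16^2 = 3, 16^4 = 9, 16^8 = 12
  16^11 = 16^8 * 16^2 * 16^1 = 12 * 3 * 16 mod 23
    12 * 3 = 36 = 13 mod 23
    13 * 16 = 208 = 1 mod 23
  16^11 = 1 mod 23
Result 1: 16 is a quadratic residue mod 23.
16^11 mod 23 = 1

1


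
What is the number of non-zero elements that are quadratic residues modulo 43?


For prime p, the number of non-zero quadratic residues is (p-1)/2.
= (43-1)/2
= 21

21


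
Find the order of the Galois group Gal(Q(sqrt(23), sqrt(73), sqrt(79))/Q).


The 3 square roots of distinct primes are multiplicatively independent over Q,
so [K:Q] = 2^3 and Gal(K/Q) is isomorphic to (Z/2Z)^3.
|Gal| = 2^3 = 8

8


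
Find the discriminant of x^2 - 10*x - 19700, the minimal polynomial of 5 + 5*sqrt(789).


The element 5 + 5*sqrt(789) has minimal polynomial:
x^2 - 10*x - 19700
Discriminant = (-10)^2 - 4*(-19700)
= 100 + 78800
= 78900

78900


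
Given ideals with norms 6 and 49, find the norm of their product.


N(IJ) = N(I) * N(J)
= 6 * 49
= 294

294


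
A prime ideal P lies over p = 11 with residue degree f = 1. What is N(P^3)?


N(P^a) = p^(a*f)
= 11^(3*1)
= 11^3
= 1331

1331


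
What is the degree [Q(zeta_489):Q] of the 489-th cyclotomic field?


The degree equals Euler's totient phi(489).
489 = 3 * 163
phi(489) = 324

324


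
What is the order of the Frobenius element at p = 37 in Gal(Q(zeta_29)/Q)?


The Frobenius at p in Gal(Q(zeta_n)/Q) = (Z/nZ)* is the class of p, so its order is ord_29(37), the smallest k >= 1 with 37^k = 1 mod 29.
n = 29 = 29, phi(29) = 28; the order divides phi(n).
Divisors of 28: 1, 2, 4, 7, 14, 28
Repeated squaring mod 29: 37^1 = 8, 37^2 = 6, 37^4 = 7, 37^8 = 20, 37^16 = 23
Test divisors in increasing order:
  k=1: 37^1 = 8 mod 29
  k=2: 37^2 = 6 mod 29
  k=4: 37^4 = 7 mod 29
  k=7: 37^7 = 7 * 6 * 8 = 17 mod 29
  k=14: 37^14 = 20 * 7 * 6 = 28 mod 29
  k=28: 37^28 = 23 * 20 * 7 = 1 mod 29  <- first divisor giving 1
Order = 28

28


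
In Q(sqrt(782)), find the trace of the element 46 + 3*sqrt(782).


Tr(a + b*sqrt(d)) = (a + b*sqrt(d)) + (a - b*sqrt(d)) = 2a
= 2 * (46)
= 92

92


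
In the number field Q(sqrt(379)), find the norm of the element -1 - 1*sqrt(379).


N(a + b*sqrt(d)) = a^2 - d*b^2
= (-1)^2 - (379)*(-1)^2
= 1 - 379
= -378

-378


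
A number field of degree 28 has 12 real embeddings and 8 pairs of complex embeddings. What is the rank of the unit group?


By Dirichlet's unit theorem:
rank = r1 + r2 - 1
= 12 + 8 - 1
= 19

19


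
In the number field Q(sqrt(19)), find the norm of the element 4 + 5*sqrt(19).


N(a + b*sqrt(d)) = a^2 - d*b^2
= (4)^2 - (19)*(5)^2
= 16 - 475
= -459

-459


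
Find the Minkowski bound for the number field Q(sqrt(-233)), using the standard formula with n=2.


d = -233, d mod 4 = 3, so disc(K) = 4d = -932; |disc(K)| = 932
Imaginary quadratic field, so n = 2, s = r2 = 1, r1 = 0
M = (n!/n^n) * (4/pi)^s * sqrt(|disc(K)|) = (2!/2^2) * (4/pi)^1 * sqrt(932)
= 0.5 * 1.273240 * 30.528675
= 19.4352

19.4352


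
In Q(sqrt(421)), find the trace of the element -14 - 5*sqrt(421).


Tr(a + b*sqrt(d)) = (a + b*sqrt(d)) + (a - b*sqrt(d)) = 2a
= 2 * (-14)
= -28

-28


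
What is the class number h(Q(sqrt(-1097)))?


K = Q(sqrt(-1097)). d mod 4 = 3, so D = disc(K) = 4d = -4388
h(K) equals the number of primitive reduced positive-definite forms (a, b, c) = a*x^2 + b*x*y + c*y^2 with b^2 - 4ac = D,
where reduced means |b| <= a <= c, with b >= 0 whenever |b| = a or a = c, and primitive means gcd(a, b, c) = 1.
Reduced forces 3a^2 <= |D| = 4388, so 1 <= a <= 38; b must have the parity of D, and c = (b^2 - D)/(4a) must be an integer >= a.
Enumerate a = 1..38, b in [-a, a]:
  a=1: (1, 0, 1097)  [1]
  a=2: (2, 2, 549)  [1]
  a=3: (3, -2, 366), (3, 2, 366)  [2]
  a=4..5: none
  a=6: (6, -2, 183), (6, 2, 183)  [2]
  a=7: (7, -6, 158), (7, 6, 158)  [2]
  a=8: none
  a=9: (9, -2, 122), (9, 2, 122)  [2]
  a=10: none
  a=11: (11, -10, 102), (11, 10, 102)  [2]
  a=12..13: none
  a=14: (14, -6, 79), (14, 6, 79)  [2]
  a=15..16: none
  a=17: (17, -10, 66), (17, 10, 66)  [2]
  a=18: (18, -2, 61), (18, 2, 61)  [2]
  a=19: (19, -18, 62), (19, 18, 62)  [2]
  a=20: none
  a=21: (21, -20, 57), (21, -8, 53), (21, 8, 53), (21, 20, 57)  [4]
  a=22: (22, -10, 51), (22, 10, 51)  [2]
  a=23..26: none
  a=27: (27, -16, 43), (27, 16, 43)  [2]
  a=28: none
  a=29: (29, -22, 42), (29, 22, 42)  [2]
  a=30: none
  a=31: (31, -18, 38), (31, 18, 38)  [2]
  a=32: none
  a=33: (33, -32, 41), (33, -10, 34), (33, 10, 34), (33, 32, 41)  [4]
  a=34..38: none
Total reduced forms: 1 + 1 + 2 + 2 + 2 + 2 + 2 + 2 + 2 + 2 + 2 + 4 + 2 + 2 + 2 + 2 + 4 = 36
h = 36

36


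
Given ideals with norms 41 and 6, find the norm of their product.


N(IJ) = N(I) * N(J)
= 41 * 6
= 246

246


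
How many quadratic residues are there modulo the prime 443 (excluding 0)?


For prime p, the number of non-zero quadratic residues is (p-1)/2.
= (443-1)/2
= 221

221


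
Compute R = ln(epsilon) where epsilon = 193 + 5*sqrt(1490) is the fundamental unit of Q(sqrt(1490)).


epsilon = 193 + 5*sqrt(1490)
= 386.0026
R = ln(386.0026)
= 5.9558

5.9558


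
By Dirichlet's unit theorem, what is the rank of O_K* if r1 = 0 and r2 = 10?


By Dirichlet's unit theorem:
rank = r1 + r2 - 1
= 0 + 10 - 1
= 9

9


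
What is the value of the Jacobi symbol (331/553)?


Compute (331/553) via quadratic reciprocity:
  reciprocity: (331/553) -> +(553/331)
  reduce: (222/331)
  pull out 2: (2/331) = -1  (since 331 mod 8 = 3)
  reciprocity: (111/331) -> -(331/111)
  reduce: (109/111)
  reciprocity: (109/111) -> +(111/109)
  reduce: (2/109)
  pull out 2: (2/109) = -1  (since 109 mod 8 = 5)
  (1/109) = 1
Product of signs = -1

-1


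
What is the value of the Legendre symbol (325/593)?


p = 593 is prime, so compute (325/593) with the reciprocity algorithm (Jacobi-symbol steps: pull out 2s via (2/n), flip via reciprocity, reduce):
  reciprocity: (325/593) -> +(593/325)
  reduce: (268/325)
  pull out 2: (2/325) = -1  (since 325 mod 8 = 5)
  pull out 2: (2/325) = -1  (since 325 mod 8 = 5)
  reciprocity: (67/325) -> +(325/67)
  reduce: (57/67)
  reciprocity: (57/67) -> +(67/57)
  reduce: (10/57)
  pull out 2: (2/57) = +1  (since 57 mod 8 = 1)
  reciprocity: (5/57) -> +(57/5)
  reduce: (2/5)
  pull out 2: (2/5) = -1  (since 5 mod 8 = 5)
  (1/5) = 1
Product of signs = -1
(325/593) = -1

-1


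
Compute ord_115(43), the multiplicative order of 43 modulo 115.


We want ord_115(43), the smallest k >= 1 with 43^k = 1 mod 115.
n = 115 = 5 * 23, phi(115) = 88; the order divides phi(n).
Divisors of 88: 1, 2, 4, 8, 11, 22, 44, 88
Repeated squaring mod 115: 43^1 = 43, 43^2 = 9, 43^4 = 81, 43^8 = 6, 43^16 = 36, 43^32 = 31, 43^64 = 41
Test divisors in increasing order:
  k=1: 43^1 = 43 mod 115
  k=2: 43^2 = 9 mod 115
  k=4: 43^4 = 81 mod 115
  k=8: 43^8 = 6 mod 115
  k=11: 43^11 = 6 * 9 * 43 = 22 mod 115
  k=22: 43^22 = 36 * 81 * 9 = 24 mod 115
  k=44: 43^44 = 31 * 6 * 81 = 1 mod 115  <- first divisor giving 1
Order = 44

44


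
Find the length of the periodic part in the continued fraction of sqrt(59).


Run the CF algorithm for sqrt(59).
a_0 = floor(sqrt(59)) = 7; set m_0=0, q_0=1.
Recurrence: m' = q*a - m,  q' = (d - m'^2)/q,  a' = floor((a_0 + m')/q').
  step 1: m=7, q=10, a=1
  step 2: m=3, q=5, a=2
  step 3: m=7, q=2, a=7
  step 4: m=7, q=5, a=2
  step 5: m=3, q=10, a=1
  step 6: m=7, q=1, a=14
a_6 = 2*a_0 = 14, so the period closes here.
sqrt(59) = [7; 1, 2, 7, 2, 1, 14]
Period length = 6

6


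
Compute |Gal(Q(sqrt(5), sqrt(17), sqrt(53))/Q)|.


The 3 square roots of distinct primes are multiplicatively independent over Q,
so [K:Q] = 2^3 and Gal(K/Q) is isomorphic to (Z/2Z)^3.
|Gal| = 2^3 = 8

8


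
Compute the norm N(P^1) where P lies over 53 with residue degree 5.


N(P^a) = p^(a*f)
= 53^(1*5)
= 53^5
= 418195493

418195493


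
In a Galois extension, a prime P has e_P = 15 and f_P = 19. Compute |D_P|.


|D_P| = e * f
= 15 * 19
= 285

285


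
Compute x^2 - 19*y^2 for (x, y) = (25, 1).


x^2 - d*y^2
= 25^2 - 19*1^2
= 625 - 19
= 606

606


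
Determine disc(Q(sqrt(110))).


For K = Q(sqrt(d)) with d squarefree: disc(K) = d if d = 1 mod 4, and disc(K) = 4d if d = 2 or 3 mod 4.
Here d = 110, and d mod 4 = 2.
d = 2 mod 4, not 1 (O_K = Z[sqrt(d)]), so disc(K) = 4d = 4 * (110) = 440

440


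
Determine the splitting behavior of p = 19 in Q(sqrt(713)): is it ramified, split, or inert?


K = Q(sqrt(713)). Since d mod 4 = 1, disc(K) = 713.
Check p | disc: 713 mod 19 = 10.
p does not divide disc. Compute Legendre symbol (d/p):
10^((19-1)/2) mod 19 = -1
(d/p) = -1, so p is inert: (p) stays prime with e=1, f=2, g=1.
Therefore p is inert.

inert


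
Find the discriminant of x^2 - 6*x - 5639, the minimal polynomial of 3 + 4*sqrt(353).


The element 3 + 4*sqrt(353) has minimal polynomial:
x^2 - 6*x - 5639
Discriminant = (-6)^2 - 4*(-5639)
= 36 + 22556
= 22592

22592


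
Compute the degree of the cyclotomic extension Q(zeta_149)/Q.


The degree equals Euler's totient phi(149).
149 = 149
phi(149) = 148

148


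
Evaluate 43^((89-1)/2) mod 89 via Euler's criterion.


p = 89 is prime and the exponent is (p-1)/2 = 44, so by Euler's criterion 43^44 = (43/89) = +1 or -1 mod 89.
Compute by square-and-multiply:
  44 = 32 + 8 + 4 (binary 101100)
  Repeated squaring mod 89: 43^1 = 43, 43^2 = 69, 43^4 = 44, 43^8 = 67, 43^16 = 39, 43^32 = 8
  43^44 = 43^32 * 43^8 * 43^4 = 8 * 67 * 44 mod 89
    8 * 67 = 536 = 2 mod 89
    2 * 44 = 88 = 88 mod 89
  43^44 = 88 mod 89
Result 88 = p - 1 = -1 mod 89: 43 is a quadratic non-residue mod 89. As a residue in [0, p-1] the value is 88.
43^44 mod 89 = 88

88


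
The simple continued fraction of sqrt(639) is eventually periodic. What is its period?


Run the CF algorithm for sqrt(639).
a_0 = floor(sqrt(639)) = 25; set m_0=0, q_0=1.
Recurrence: m' = q*a - m,  q' = (d - m'^2)/q,  a' = floor((a_0 + m')/q').
  step 1: m=25, q=14, a=3
  step 2: m=17, q=25, a=1
  step 3: m=8, q=23, a=1
  step 4: m=15, q=18, a=2
  step 5: m=21, q=11, a=4
  step 6: m=23, q=10, a=4
  step 7: m=17, q=35, a=1
  step 8: m=18, q=9, a=4
  step 9: m=18, q=35, a=1
  step 10: m=17, q=10, a=4
  step 11: m=23, q=11, a=4
  step 12: m=21, q=18, a=2
  step 13: m=15, q=23, a=1
  step 14: m=8, q=25, a=1
  step 15: m=17, q=14, a=3
  step 16: m=25, q=1, a=50
a_16 = 2*a_0 = 50, so the period closes here.
sqrt(639) = [25; 3, 1, 1, 2, 4, 4, 1, 4, 1, 4, 4, 2, 1, 1, 3, 50]
Period length = 16

16


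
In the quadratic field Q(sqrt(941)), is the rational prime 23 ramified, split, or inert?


K = Q(sqrt(941)). Since d mod 4 = 1, disc(K) = 941.
Check p | disc: 941 mod 23 = 21.
p does not divide disc. Compute Legendre symbol (d/p):
21^((23-1)/2) mod 23 = -1
(d/p) = -1, so p is inert: (p) stays prime with e=1, f=2, g=1.
Therefore p is inert.

inert


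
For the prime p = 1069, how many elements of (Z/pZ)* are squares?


For prime p, the number of non-zero quadratic residues is (p-1)/2.
= (1069-1)/2
= 534

534


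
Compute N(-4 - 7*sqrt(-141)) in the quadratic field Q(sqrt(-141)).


N(a + b*sqrt(d)) = a^2 - d*b^2
= (-4)^2 - (-141)*(-7)^2
= 16 + 6909
= 6925

6925


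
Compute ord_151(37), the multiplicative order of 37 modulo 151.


We want ord_151(37), the smallest k >= 1 with 37^k = 1 mod 151.
n = 151 = 151, phi(151) = 150; the order divides phi(n).
Divisors of 150: 1, 2, 3, 5, 6, 10, 15, 25, 30, 50, 75, 150
Repeated squaring mod 151: 37^1 = 37, 37^2 = 10, 37^4 = 100, 37^8 = 34, 37^16 = 99, 37^32 = 137, 37^64 = 45, 37^128 = 62
Test divisors in increasing order:
  k=1: 37^1 = 37 mod 151
  k=2: 37^2 = 10 mod 151
  k=3: 37^3 = 10 * 37 = 68 mod 151
  k=5: 37^5 = 100 * 37 = 76 mod 151
  k=6: 37^6 = 100 * 10 = 94 mod 151
  k=10: 37^10 = 34 * 10 = 38 mod 151
  k=15: 37^15 = 34 * 100 * 10 * 37 = 19 mod 151
  k=25: 37^25 = 99 * 34 * 37 = 118 mod 151
  k=30: 37^30 = 99 * 34 * 100 * 10 = 59 mod 151
  k=50: 37^50 = 137 * 99 * 10 = 32 mod 151
  k=75: 37^75 = 45 * 34 * 10 * 37 = 1 mod 151  <- first divisor giving 1
Order = 75

75


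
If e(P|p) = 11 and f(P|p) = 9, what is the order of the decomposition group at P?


|D_P| = e * f
= 11 * 9
= 99

99


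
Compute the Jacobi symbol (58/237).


Compute (58/237) via quadratic reciprocity:
  pull out 2: (2/237) = -1  (since 237 mod 8 = 5)
  reciprocity: (29/237) -> +(237/29)
  reduce: (5/29)
  reciprocity: (5/29) -> +(29/5)
  reduce: (4/5)
  pull out 2: (2/5) = -1  (since 5 mod 8 = 5)
  pull out 2: (2/5) = -1  (since 5 mod 8 = 5)
  (1/5) = 1
Product of signs = -1

-1


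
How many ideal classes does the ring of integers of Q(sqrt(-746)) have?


K = Q(sqrt(-746)). d mod 4 = 2, so D = disc(K) = 4d = -2984
h(K) equals the number of primitive reduced positive-definite forms (a, b, c) = a*x^2 + b*x*y + c*y^2 with b^2 - 4ac = D,
where reduced means |b| <= a <= c, with b >= 0 whenever |b| = a or a = c, and primitive means gcd(a, b, c) = 1.
Reduced forces 3a^2 <= |D| = 2984, so 1 <= a <= 31; b must have the parity of D, and c = (b^2 - D)/(4a) must be an integer >= a.
Enumerate a = 1..31, b in [-a, a]:
  a=1: (1, 0, 746)  [1]
  a=2: (2, 0, 373)  [1]
  a=3: (3, -2, 249), (3, 2, 249)  [2]
  a=4: none
  a=5: (5, -4, 150), (5, 4, 150)  [2]
  a=6: (6, -4, 125), (6, 4, 125)  [2]
  a=7..8: none
  a=9: (9, -2, 83), (9, 2, 83)  [2]
  a=10: (10, -4, 75), (10, 4, 75)  [2]
  a=11..14: none
  a=15: (15, -14, 53), (15, -4, 50), (15, 4, 50), (15, 14, 53)  [4]
  a=16: none
  a=17: (17, -12, 46), (17, 12, 46)  [2]
  a=18: (18, -16, 45), (18, 16, 45)  [2]
  a=19..22: none
  a=23: (23, -12, 34), (23, 12, 34)  [2]
  a=24: none
  a=25: (25, -4, 30), (25, 4, 30)  [2]
  a=26: none
  a=27: (27, -16, 30), (27, 16, 30)  [2]
  a=28..31: none
Total reduced forms: 1 + 1 + 2 + 2 + 2 + 2 + 2 + 4 + 2 + 2 + 2 + 2 + 2 = 26
h = 26

26


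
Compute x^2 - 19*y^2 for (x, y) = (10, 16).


x^2 - d*y^2
= 10^2 - 19*16^2
= 100 - 4864
= -4764

-4764


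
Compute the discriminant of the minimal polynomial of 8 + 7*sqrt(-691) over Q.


The element 8 + 7*sqrt(-691) has minimal polynomial:
x^2 - 16*x + 33923
Discriminant = (-16)^2 - 4*(33923)
= 256 - 135692
= -135436

-135436


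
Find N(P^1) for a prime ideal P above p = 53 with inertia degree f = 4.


N(P^a) = p^(a*f)
= 53^(1*4)
= 53^4
= 7890481

7890481


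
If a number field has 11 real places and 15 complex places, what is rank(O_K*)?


By Dirichlet's unit theorem:
rank = r1 + r2 - 1
= 11 + 15 - 1
= 25

25


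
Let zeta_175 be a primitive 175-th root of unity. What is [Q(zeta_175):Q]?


The degree equals Euler's totient phi(175).
175 = 5^2 * 7
phi(175) = 120

120


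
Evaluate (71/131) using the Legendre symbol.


p = 131 is prime, so compute (71/131) with the reciprocity algorithm (Jacobi-symbol steps: pull out 2s via (2/n), flip via reciprocity, reduce):
  reciprocity: (71/131) -> -(131/71)
  reduce: (60/71)
  pull out 2: (2/71) = +1  (since 71 mod 8 = 7)
  pull out 2: (2/71) = +1  (since 71 mod 8 = 7)
  reciprocity: (15/71) -> -(71/15)
  reduce: (11/15)
  reciprocity: (11/15) -> -(15/11)
  reduce: (4/11)
  pull out 2: (2/11) = -1  (since 11 mod 8 = 3)
  pull out 2: (2/11) = -1  (since 11 mod 8 = 3)
  (1/11) = 1
Product of signs = -1
(71/131) = -1

-1


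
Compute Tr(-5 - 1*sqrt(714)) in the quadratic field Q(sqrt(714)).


Tr(a + b*sqrt(d)) = (a + b*sqrt(d)) + (a - b*sqrt(d)) = 2a
= 2 * (-5)
= -10

-10


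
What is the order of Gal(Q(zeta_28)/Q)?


|Gal(Q(zeta_28)/Q)| = phi(28)
= 12

12


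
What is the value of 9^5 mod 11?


p = 11 is prime and the exponent is (p-1)/2 = 5, so by Euler's criterion 9^5 = (9/11) = +1 or -1 mod 11.
Compute by square-and-multiply:
  5 = 4 + 1 (binary 101)
  Repeated squaring mod 11: 9^1 = 9, 9^2 = 4, 9^4 = 5
  9^5 = 9^4 * 9^1 = 5 * 9 mod 11
    5 * 9 = 45 = 1 mod 11
  9^5 = 1 mod 11
Result 1: 9 is a quadratic residue mod 11.
9^5 mod 11 = 1

1


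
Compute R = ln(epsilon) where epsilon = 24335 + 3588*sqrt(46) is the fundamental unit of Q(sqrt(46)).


epsilon = 24335 + 3588*sqrt(46)
= 48670.0000
R = ln(48670.0000)
= 10.7928

10.7928


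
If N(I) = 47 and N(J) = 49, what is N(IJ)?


N(IJ) = N(I) * N(J)
= 47 * 49
= 2303

2303


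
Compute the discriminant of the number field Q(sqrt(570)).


For K = Q(sqrt(d)) with d squarefree: disc(K) = d if d = 1 mod 4, and disc(K) = 4d if d = 2 or 3 mod 4.
Here d = 570, and d mod 4 = 2.
d = 2 mod 4, not 1 (O_K = Z[sqrt(d)]), so disc(K) = 4d = 4 * (570) = 2280

2280


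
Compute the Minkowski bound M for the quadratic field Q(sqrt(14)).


d = 14, d mod 4 = 2, so disc(K) = 4d = 56; |disc(K)| = 56
Real quadratic field, so n = 2, s = r2 = 0, r1 = 2
M = (n!/n^n) * (4/pi)^s * sqrt(|disc(K)|) = (2!/2^2) * (4/pi)^0 * sqrt(56)
= 0.5 * 1.000000 * 7.483315
= 3.7417

3.7417


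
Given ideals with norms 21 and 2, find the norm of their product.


N(IJ) = N(I) * N(J)
= 21 * 2
= 42

42


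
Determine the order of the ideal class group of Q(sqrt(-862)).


K = Q(sqrt(-862)). d mod 4 = 2, so D = disc(K) = 4d = -3448
h(K) equals the number of primitive reduced positive-definite forms (a, b, c) = a*x^2 + b*x*y + c*y^2 with b^2 - 4ac = D,
where reduced means |b| <= a <= c, with b >= 0 whenever |b| = a or a = c, and primitive means gcd(a, b, c) = 1.
Reduced forces 3a^2 <= |D| = 3448, so 1 <= a <= 33; b must have the parity of D, and c = (b^2 - D)/(4a) must be an integer >= a.
Enumerate a = 1..33, b in [-a, a]:
  a=1: (1, 0, 862)  [1]
  a=2: (2, 0, 431)  [1]
  a=3..12: none
  a=13: (13, -6, 67), (13, 6, 67)  [2]
  a=14..22: none
  a=23: (23, -18, 41), (23, 18, 41)  [2]
  a=24..25: none
  a=26: (26, -20, 37), (26, 20, 37)  [2]
  a=27..33: none
Total reduced forms: 1 + 1 + 2 + 2 + 2 = 8
h = 8

8


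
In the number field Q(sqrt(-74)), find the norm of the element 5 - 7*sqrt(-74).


N(a + b*sqrt(d)) = a^2 - d*b^2
= (5)^2 - (-74)*(-7)^2
= 25 + 3626
= 3651

3651


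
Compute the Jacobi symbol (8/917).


Compute (8/917) via quadratic reciprocity:
  pull out 2: (2/917) = -1  (since 917 mod 8 = 5)
  pull out 2: (2/917) = -1  (since 917 mod 8 = 5)
  pull out 2: (2/917) = -1  (since 917 mod 8 = 5)
  (1/917) = 1
Product of signs = -1

-1


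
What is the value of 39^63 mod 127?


p = 127 is prime and the exponent is (p-1)/2 = 63, so by Euler's criterion 39^63 = (39/127) = +1 or -1 mod 127.
Compute by square-and-multiply:
  63 = 32 + 16 + 8 + 4 + 2 + 1 (binary 111111)
  Repeated squaring mod 127: 39^1 = 39, 39^2 = 124, 39^4 = 9, 39^8 = 81, 39^16 = 84, 39^32 = 71
  39^63 = 39^32 * 39^16 * 39^8 * 39^4 * 39^2 * 39^1 = 71 * 84 * 81 * 9 * 124 * 39 mod 127
    71 * 84 = 5964 = 122 mod 127
    122 * 81 = 9882 = 103 mod 127
    103 * 9 = 927 = 38 mod 127
    38 * 124 = 4712 = 13 mod 127
    13 * 39 = 507 = 126 mod 127
  39^63 = 126 mod 127
Result 126 = p - 1 = -1 mod 127: 39 is a quadratic non-residue mod 127. As a residue in [0, p-1] the value is 126.
39^63 mod 127 = 126

126


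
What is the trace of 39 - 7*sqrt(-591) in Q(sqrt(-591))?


Tr(a + b*sqrt(d)) = (a + b*sqrt(d)) + (a - b*sqrt(d)) = 2a
= 2 * (39)
= 78

78


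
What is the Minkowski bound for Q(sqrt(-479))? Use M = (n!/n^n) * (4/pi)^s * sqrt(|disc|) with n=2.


d = -479, d mod 4 = 1, so disc(K) = d = -479; |disc(K)| = 479
Imaginary quadratic field, so n = 2, s = r2 = 1, r1 = 0
M = (n!/n^n) * (4/pi)^s * sqrt(|disc(K)|) = (2!/2^2) * (4/pi)^1 * sqrt(479)
= 0.5 * 1.273240 * 21.886069
= 13.9331

13.9331


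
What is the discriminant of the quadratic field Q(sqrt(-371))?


For K = Q(sqrt(d)) with d squarefree: disc(K) = d if d = 1 mod 4, and disc(K) = 4d if d = 2 or 3 mod 4.
Here d = -371, and d mod 4 = 1.
d = 1 mod 4 (O_K = Z[(1+sqrt(d))/2]), so disc(K) = d = -371

-371


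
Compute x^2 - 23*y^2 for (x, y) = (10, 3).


x^2 - d*y^2
= 10^2 - 23*3^2
= 100 - 207
= -107

-107


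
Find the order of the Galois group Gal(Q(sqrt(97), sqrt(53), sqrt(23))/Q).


The 3 square roots of distinct primes are multiplicatively independent over Q,
so [K:Q] = 2^3 and Gal(K/Q) is isomorphic to (Z/2Z)^3.
|Gal| = 2^3 = 8

8


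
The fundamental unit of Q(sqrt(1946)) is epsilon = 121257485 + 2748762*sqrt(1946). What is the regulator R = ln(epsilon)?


epsilon = 121257485 + 2748762*sqrt(1946)
= 2.4251e+08
R = ln(2.4251e+08)
= 19.3066

19.3066


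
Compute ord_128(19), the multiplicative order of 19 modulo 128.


We want ord_128(19), the smallest k >= 1 with 19^k = 1 mod 128.
n = 128 = 2^7, phi(128) = 64; the order divides phi(n).
Divisors of 64: 1, 2, 4, 8, 16, 32, 64
Repeated squaring mod 128: 19^1 = 19, 19^2 = 105, 19^4 = 17, 19^8 = 33, 19^16 = 65, 19^32 = 1, 19^64 = 1
Test divisors in increasing order:
  k=1: 19^1 = 19 mod 128
  k=2: 19^2 = 105 mod 128
  k=4: 19^4 = 17 mod 128
  k=8: 19^8 = 33 mod 128
  k=16: 19^16 = 65 mod 128
  k=32: 19^32 = 1 mod 128  <- first divisor giving 1
Order = 32

32


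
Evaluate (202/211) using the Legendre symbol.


p = 211 is prime, so compute (202/211) with the reciprocity algorithm (Jacobi-symbol steps: pull out 2s via (2/n), flip via reciprocity, reduce):
  pull out 2: (2/211) = -1  (since 211 mod 8 = 3)
  reciprocity: (101/211) -> +(211/101)
  reduce: (9/101)
  reciprocity: (9/101) -> +(101/9)
  reduce: (2/9)
  pull out 2: (2/9) = +1  (since 9 mod 8 = 1)
  (1/9) = 1
Product of signs = -1
(202/211) = -1

-1


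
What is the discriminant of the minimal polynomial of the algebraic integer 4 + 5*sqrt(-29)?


The element 4 + 5*sqrt(-29) has minimal polynomial:
x^2 - 8*x + 741
Discriminant = (-8)^2 - 4*(741)
= 64 - 2964
= -2900

-2900


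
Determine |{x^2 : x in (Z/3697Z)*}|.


For prime p, the number of non-zero quadratic residues is (p-1)/2.
= (3697-1)/2
= 1848

1848


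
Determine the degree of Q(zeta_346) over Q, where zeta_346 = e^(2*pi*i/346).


The degree equals Euler's totient phi(346).
346 = 2 * 173
phi(346) = 172

172


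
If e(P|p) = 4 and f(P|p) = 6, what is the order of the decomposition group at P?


|D_P| = e * f
= 4 * 6
= 24

24


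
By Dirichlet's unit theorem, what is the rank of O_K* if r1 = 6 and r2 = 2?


By Dirichlet's unit theorem:
rank = r1 + r2 - 1
= 6 + 2 - 1
= 7

7


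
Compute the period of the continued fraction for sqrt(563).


Run the CF algorithm for sqrt(563).
a_0 = floor(sqrt(563)) = 23; set m_0=0, q_0=1.
Recurrence: m' = q*a - m,  q' = (d - m'^2)/q,  a' = floor((a_0 + m')/q').
  step 1: m=23, q=34, a=1
  step 2: m=11, q=13, a=2
  step 3: m=15, q=26, a=1
  step 4: m=11, q=17, a=2
  step 5: m=23, q=2, a=23
  step 6: m=23, q=17, a=2
  step 7: m=11, q=26, a=1
  step 8: m=15, q=13, a=2
  step 9: m=11, q=34, a=1
  step 10: m=23, q=1, a=46
a_10 = 2*a_0 = 46, so the period closes here.
sqrt(563) = [23; 1, 2, 1, 2, 23, 2, 1, 2, 1, 46]
Period length = 10

10


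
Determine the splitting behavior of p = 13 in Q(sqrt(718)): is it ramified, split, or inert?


K = Q(sqrt(718)). Since d mod 4 = 2, disc(K) = 2872.
Check p | disc: 2872 mod 13 = 12.
p does not divide disc. Compute Legendre symbol (d/p):
3^((13-1)/2) mod 13 = 1
(d/p) = 1, so p splits: (p) = P*P' with e=1, f=1, g=2.
Therefore p is split.

split


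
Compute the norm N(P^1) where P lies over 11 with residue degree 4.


N(P^a) = p^(a*f)
= 11^(1*4)
= 11^4
= 14641

14641


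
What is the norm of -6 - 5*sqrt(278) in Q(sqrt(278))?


N(a + b*sqrt(d)) = a^2 - d*b^2
= (-6)^2 - (278)*(-5)^2
= 36 - 6950
= -6914

-6914


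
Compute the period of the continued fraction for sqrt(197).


Run the CF algorithm for sqrt(197).
a_0 = floor(sqrt(197)) = 14; set m_0=0, q_0=1.
Recurrence: m' = q*a - m,  q' = (d - m'^2)/q,  a' = floor((a_0 + m')/q').
  step 1: m=14, q=1, a=28
a_1 = 2*a_0 = 28, so the period closes here.
sqrt(197) = [14; 28]
Period length = 1

1


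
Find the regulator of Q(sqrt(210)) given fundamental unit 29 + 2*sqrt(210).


epsilon = 29 + 2*sqrt(210)
= 57.9828
R = ln(57.9828)
= 4.0601

4.0601


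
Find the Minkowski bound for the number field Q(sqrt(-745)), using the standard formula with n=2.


d = -745, d mod 4 = 3, so disc(K) = 4d = -2980; |disc(K)| = 2980
Imaginary quadratic field, so n = 2, s = r2 = 1, r1 = 0
M = (n!/n^n) * (4/pi)^s * sqrt(|disc(K)|) = (2!/2^2) * (4/pi)^1 * sqrt(2980)
= 0.5 * 1.273240 * 54.589376
= 34.7527

34.7527


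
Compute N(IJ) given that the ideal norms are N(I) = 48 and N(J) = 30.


N(IJ) = N(I) * N(J)
= 48 * 30
= 1440

1440


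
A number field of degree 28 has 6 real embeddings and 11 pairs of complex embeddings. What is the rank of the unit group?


By Dirichlet's unit theorem:
rank = r1 + r2 - 1
= 6 + 11 - 1
= 16

16


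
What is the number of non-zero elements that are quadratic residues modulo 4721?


For prime p, the number of non-zero quadratic residues is (p-1)/2.
= (4721-1)/2
= 2360

2360


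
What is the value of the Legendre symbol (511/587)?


p = 587 is prime, so compute (511/587) with the reciprocity algorithm (Jacobi-symbol steps: pull out 2s via (2/n), flip via reciprocity, reduce):
  reciprocity: (511/587) -> -(587/511)
  reduce: (76/511)
  pull out 2: (2/511) = +1  (since 511 mod 8 = 7)
  pull out 2: (2/511) = +1  (since 511 mod 8 = 7)
  reciprocity: (19/511) -> -(511/19)
  reduce: (17/19)
  reciprocity: (17/19) -> +(19/17)
  reduce: (2/17)
  pull out 2: (2/17) = +1  (since 17 mod 8 = 1)
  (1/17) = 1
Product of signs = 1
(511/587) = 1

1


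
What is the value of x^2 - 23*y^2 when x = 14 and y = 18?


x^2 - d*y^2
= 14^2 - 23*18^2
= 196 - 7452
= -7256

-7256


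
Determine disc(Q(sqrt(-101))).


For K = Q(sqrt(d)) with d squarefree: disc(K) = d if d = 1 mod 4, and disc(K) = 4d if d = 2 or 3 mod 4.
Here d = -101, and d mod 4 = 3.
d = 3 mod 4, not 1 (O_K = Z[sqrt(d)]), so disc(K) = 4d = 4 * (-101) = -404

-404


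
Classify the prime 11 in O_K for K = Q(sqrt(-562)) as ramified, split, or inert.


K = Q(sqrt(-562)). Since d mod 4 = 2, disc(K) = -2248.
Check p | disc: -2248 mod 11 = 7.
p does not divide disc. Compute Legendre symbol (d/p):
10^((11-1)/2) mod 11 = -1
(d/p) = -1, so p is inert: (p) stays prime with e=1, f=2, g=1.
Therefore p is inert.

inert


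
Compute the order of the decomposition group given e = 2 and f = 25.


|D_P| = e * f
= 2 * 25
= 50

50


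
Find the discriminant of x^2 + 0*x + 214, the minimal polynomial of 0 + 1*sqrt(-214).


The element 0 + 1*sqrt(-214) has minimal polynomial:
x^2 + 0*x + 214
Discriminant = (0)^2 - 4*(214)
= 0 - 856
= -856

-856


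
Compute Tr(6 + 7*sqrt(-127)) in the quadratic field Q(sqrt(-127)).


Tr(a + b*sqrt(d)) = (a + b*sqrt(d)) + (a - b*sqrt(d)) = 2a
= 2 * (6)
= 12

12


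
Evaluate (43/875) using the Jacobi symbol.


Compute (43/875) via quadratic reciprocity:
  reciprocity: (43/875) -> -(875/43)
  reduce: (15/43)
  reciprocity: (15/43) -> -(43/15)
  reduce: (13/15)
  reciprocity: (13/15) -> +(15/13)
  reduce: (2/13)
  pull out 2: (2/13) = -1  (since 13 mod 8 = 5)
  (1/13) = 1
Product of signs = -1

-1


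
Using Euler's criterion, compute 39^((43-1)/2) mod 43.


p = 43 is prime and the exponent is (p-1)/2 = 21, so by Euler's criterion 39^21 = (39/43) = +1 or -1 mod 43.
Compute by square-and-multiply:
  21 = 16 + 4 + 1 (binary 10101)
  Repeated squaring mod 43: 39^1 = 39, 39^2 = 16, 39^4 = 41, 39^8 = 4, 39^16 = 16
  39^21 = 39^16 * 39^4 * 39^1 = 16 * 41 * 39 mod 43
    16 * 41 = 656 = 11 mod 43
    11 * 39 = 429 = 42 mod 43
  39^21 = 42 mod 43
Result 42 = p - 1 = -1 mod 43: 39 is a quadratic non-residue mod 43. As a residue in [0, p-1] the value is 42.
39^21 mod 43 = 42

42


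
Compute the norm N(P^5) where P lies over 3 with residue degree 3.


N(P^a) = p^(a*f)
= 3^(5*3)
= 3^15
= 14348907

14348907


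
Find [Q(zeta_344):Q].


The degree equals Euler's totient phi(344).
344 = 2^3 * 43
phi(344) = 168

168


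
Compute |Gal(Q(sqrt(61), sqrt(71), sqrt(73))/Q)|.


The 3 square roots of distinct primes are multiplicatively independent over Q,
so [K:Q] = 2^3 and Gal(K/Q) is isomorphic to (Z/2Z)^3.
|Gal| = 2^3 = 8

8


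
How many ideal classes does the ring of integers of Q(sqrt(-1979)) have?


K = Q(sqrt(-1979)). d mod 4 = 1, so D = disc(K) = d = -1979
h(K) equals the number of primitive reduced positive-definite forms (a, b, c) = a*x^2 + b*x*y + c*y^2 with b^2 - 4ac = D,
where reduced means |b| <= a <= c, with b >= 0 whenever |b| = a or a = c, and primitive means gcd(a, b, c) = 1.
Reduced forces 3a^2 <= |D| = 1979, so 1 <= a <= 25; b must have the parity of D, and c = (b^2 - D)/(4a) must be an integer >= a.
Enumerate a = 1..25, b in [-a, a]:
  a=1: (1, 1, 495)  [1]
  a=2: none
  a=3: (3, -1, 165), (3, 1, 165)  [2]
  a=4: none
  a=5: (5, -1, 99), (5, 1, 99)  [2]
  a=6: none
  a=7: (7, -3, 71), (7, 3, 71)  [2]
  a=8: none
  a=9: (9, -1, 55), (9, 1, 55)  [2]
  a=10: none
  a=11: (11, -1, 45), (11, 1, 45)  [2]
  a=12: none
  a=13: (13, -7, 39), (13, 7, 39)  [2]
  a=14: none
  a=15: (15, -11, 35), (15, -1, 33), (15, 1, 33), (15, 11, 35)  [4]
  a=16..18: none
  a=19: (19, -15, 29), (19, 15, 29)  [2]
  a=20: none
  a=21: (21, -17, 27), (21, -11, 25), (21, 11, 25), (21, 17, 27)  [4]
  a=22..25: none
Total reduced forms: 1 + 2 + 2 + 2 + 2 + 2 + 2 + 4 + 2 + 4 = 23
h = 23

23


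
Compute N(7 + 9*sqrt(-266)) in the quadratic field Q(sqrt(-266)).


N(a + b*sqrt(d)) = a^2 - d*b^2
= (7)^2 - (-266)*(9)^2
= 49 + 21546
= 21595

21595


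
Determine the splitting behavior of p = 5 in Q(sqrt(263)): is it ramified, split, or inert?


K = Q(sqrt(263)). Since d mod 4 = 3, disc(K) = 1052.
Check p | disc: 1052 mod 5 = 2.
p does not divide disc. Compute Legendre symbol (d/p):
3^((5-1)/2) mod 5 = -1
(d/p) = -1, so p is inert: (p) stays prime with e=1, f=2, g=1.
Therefore p is inert.

inert


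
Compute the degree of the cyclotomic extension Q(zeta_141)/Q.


The degree equals Euler's totient phi(141).
141 = 3 * 47
phi(141) = 92

92


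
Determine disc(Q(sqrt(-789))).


For K = Q(sqrt(d)) with d squarefree: disc(K) = d if d = 1 mod 4, and disc(K) = 4d if d = 2 or 3 mod 4.
Here d = -789, and d mod 4 = 3.
d = 3 mod 4, not 1 (O_K = Z[sqrt(d)]), so disc(K) = 4d = 4 * (-789) = -3156

-3156


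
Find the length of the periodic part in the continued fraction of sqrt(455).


Run the CF algorithm for sqrt(455).
a_0 = floor(sqrt(455)) = 21; set m_0=0, q_0=1.
Recurrence: m' = q*a - m,  q' = (d - m'^2)/q,  a' = floor((a_0 + m')/q').
  step 1: m=21, q=14, a=3
  step 2: m=21, q=1, a=42
a_2 = 2*a_0 = 42, so the period closes here.
sqrt(455) = [21; 3, 42]
Period length = 2

2


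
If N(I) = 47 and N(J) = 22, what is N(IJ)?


N(IJ) = N(I) * N(J)
= 47 * 22
= 1034

1034


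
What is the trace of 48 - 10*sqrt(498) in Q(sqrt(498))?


Tr(a + b*sqrt(d)) = (a + b*sqrt(d)) + (a - b*sqrt(d)) = 2a
= 2 * (48)
= 96

96


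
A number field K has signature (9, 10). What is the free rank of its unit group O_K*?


By Dirichlet's unit theorem:
rank = r1 + r2 - 1
= 9 + 10 - 1
= 18

18


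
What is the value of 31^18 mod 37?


p = 37 is prime and the exponent is (p-1)/2 = 18, so by Euler's criterion 31^18 = (31/37) = +1 or -1 mod 37.
Compute by square-and-multiply:
  18 = 16 + 2 (binary 10010)
  Repeated squaring mod 37: 31^1 = 31, 31^2 = 36, 31^4 = 1, 31^8 = 1, 31^16 = 1
  31^18 = 31^16 * 31^2 = 1 * 36 mod 37
    1 * 36 = 36 = 36 mod 37
  31^18 = 36 mod 37
Result 36 = p - 1 = -1 mod 37: 31 is a quadratic non-residue mod 37. As a residue in [0, p-1] the value is 36.
31^18 mod 37 = 36

36


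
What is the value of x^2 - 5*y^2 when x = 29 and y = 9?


x^2 - d*y^2
= 29^2 - 5*9^2
= 841 - 405
= 436

436


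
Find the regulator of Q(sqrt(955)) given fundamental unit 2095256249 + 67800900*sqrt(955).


epsilon = 2095256249 + 67800900*sqrt(955)
= 4.1905e+09
R = ln(4.1905e+09)
= 22.1561

22.1561


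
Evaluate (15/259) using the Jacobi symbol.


Compute (15/259) via quadratic reciprocity:
  reciprocity: (15/259) -> -(259/15)
  reduce: (4/15)
  pull out 2: (2/15) = +1  (since 15 mod 8 = 7)
  pull out 2: (2/15) = +1  (since 15 mod 8 = 7)
  (1/15) = 1
Product of signs = -1

-1


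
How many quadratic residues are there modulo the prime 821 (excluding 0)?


For prime p, the number of non-zero quadratic residues is (p-1)/2.
= (821-1)/2
= 410

410


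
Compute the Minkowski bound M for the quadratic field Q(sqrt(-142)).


d = -142, d mod 4 = 2, so disc(K) = 4d = -568; |disc(K)| = 568
Imaginary quadratic field, so n = 2, s = r2 = 1, r1 = 0
M = (n!/n^n) * (4/pi)^s * sqrt(|disc(K)|) = (2!/2^2) * (4/pi)^1 * sqrt(568)
= 0.5 * 1.273240 * 23.832751
= 15.1724

15.1724


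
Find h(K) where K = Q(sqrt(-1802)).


K = Q(sqrt(-1802)). d mod 4 = 2, so D = disc(K) = 4d = -7208
h(K) equals the number of primitive reduced positive-definite forms (a, b, c) = a*x^2 + b*x*y + c*y^2 with b^2 - 4ac = D,
where reduced means |b| <= a <= c, with b >= 0 whenever |b| = a or a = c, and primitive means gcd(a, b, c) = 1.
Reduced forces 3a^2 <= |D| = 7208, so 1 <= a <= 49; b must have the parity of D, and c = (b^2 - D)/(4a) must be an integer >= a.
Enumerate a = 1..49, b in [-a, a]:
  a=1: (1, 0, 1802)  [1]
  a=2: (2, 0, 901)  [1]
  a=3: (3, -2, 601), (3, 2, 601)  [2]
  a=4..5: none
  a=6: (6, -4, 301), (6, 4, 301)  [2]
  a=7: (7, -4, 258), (7, 4, 258)  [2]
  a=8: none
  a=9: (9, -8, 202), (9, 8, 202)  [2]
  a=10..13: none
  a=14: (14, -4, 129), (14, 4, 129)  [2]
  a=15..16: none
  a=17: (17, 0, 106)  [1]
  a=18: (18, -8, 101), (18, 8, 101)  [2]
  a=19..20: none
  a=21: (21, -10, 87), (21, -4, 86), (21, 4, 86), (21, 10, 87)  [4]
  a=22..26: none
  a=27: (27, -26, 73), (27, 26, 73)  [2]
  a=28: none
  a=29: (29, -10, 63), (29, 10, 63)  [2]
  a=30..33: none
  a=34: (34, 0, 53)  [1]
  a=35..36: none
  a=37: (37, -28, 54), (37, 28, 54)  [2]
  a=38..40: none
  a=41: (41, -34, 51), (41, 34, 51)  [2]
  a=42: (42, -32, 49), (42, -4, 43), (42, 4, 43), (42, 32, 49)  [4]
  a=43..49: none
Total reduced forms: 1 + 1 + 2 + 2 + 2 + 2 + 2 + 1 + 2 + 4 + 2 + 2 + 1 + 2 + 2 + 4 = 32
h = 32

32


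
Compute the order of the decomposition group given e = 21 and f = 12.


|D_P| = e * f
= 21 * 12
= 252

252


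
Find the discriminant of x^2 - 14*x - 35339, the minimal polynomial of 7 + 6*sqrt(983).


The element 7 + 6*sqrt(983) has minimal polynomial:
x^2 - 14*x - 35339
Discriminant = (-14)^2 - 4*(-35339)
= 196 + 141356
= 141552

141552


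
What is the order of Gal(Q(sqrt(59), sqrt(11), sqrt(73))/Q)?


The 3 square roots of distinct primes are multiplicatively independent over Q,
so [K:Q] = 2^3 and Gal(K/Q) is isomorphic to (Z/2Z)^3.
|Gal| = 2^3 = 8

8


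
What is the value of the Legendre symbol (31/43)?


p = 43 is prime, so compute (31/43) with the reciprocity algorithm (Jacobi-symbol steps: pull out 2s via (2/n), flip via reciprocity, reduce):
  reciprocity: (31/43) -> -(43/31)
  reduce: (12/31)
  pull out 2: (2/31) = +1  (since 31 mod 8 = 7)
  pull out 2: (2/31) = +1  (since 31 mod 8 = 7)
  reciprocity: (3/31) -> -(31/3)
  reduce: (1/3)
  (1/3) = 1
Product of signs = 1
(31/43) = 1

1


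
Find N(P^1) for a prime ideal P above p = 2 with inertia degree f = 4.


N(P^a) = p^(a*f)
= 2^(1*4)
= 2^4
= 16

16


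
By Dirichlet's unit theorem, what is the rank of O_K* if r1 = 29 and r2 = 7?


By Dirichlet's unit theorem:
rank = r1 + r2 - 1
= 29 + 7 - 1
= 35

35


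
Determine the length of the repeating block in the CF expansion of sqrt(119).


Run the CF algorithm for sqrt(119).
a_0 = floor(sqrt(119)) = 10; set m_0=0, q_0=1.
Recurrence: m' = q*a - m,  q' = (d - m'^2)/q,  a' = floor((a_0 + m')/q').
  step 1: m=10, q=19, a=1
  step 2: m=9, q=2, a=9
  step 3: m=9, q=19, a=1
  step 4: m=10, q=1, a=20
a_4 = 2*a_0 = 20, so the period closes here.
sqrt(119) = [10; 1, 9, 1, 20]
Period length = 4

4


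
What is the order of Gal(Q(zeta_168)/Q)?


|Gal(Q(zeta_168)/Q)| = phi(168)
= 48

48


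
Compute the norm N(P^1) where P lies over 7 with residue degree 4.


N(P^a) = p^(a*f)
= 7^(1*4)
= 7^4
= 2401

2401


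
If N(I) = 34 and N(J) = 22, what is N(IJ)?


N(IJ) = N(I) * N(J)
= 34 * 22
= 748

748


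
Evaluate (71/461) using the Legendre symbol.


p = 461 is prime, so compute (71/461) with the reciprocity algorithm (Jacobi-symbol steps: pull out 2s via (2/n), flip via reciprocity, reduce):
  reciprocity: (71/461) -> +(461/71)
  reduce: (35/71)
  reciprocity: (35/71) -> -(71/35)
  reduce: (1/35)
  (1/35) = 1
Product of signs = -1
(71/461) = -1

-1


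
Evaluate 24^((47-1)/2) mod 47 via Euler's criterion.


p = 47 is prime and the exponent is (p-1)/2 = 23, so by Euler's criterion 24^23 = (24/47) = +1 or -1 mod 47.
Compute by square-and-multiply:
  23 = 16 + 4 + 2 + 1 (binary 10111)
  Repeated squaring mod 47: 24^1 = 24, 24^2 = 12, 24^4 = 3, 24^8 = 9, 24^16 = 34
  24^23 = 24^16 * 24^4 * 24^2 * 24^1 = 34 * 3 * 12 * 24 mod 47
    34 * 3 = 102 = 8 mod 47
    8 * 12 = 96 = 2 mod 47
    2 * 24 = 48 = 1 mod 47
  24^23 = 1 mod 47
Result 1: 24 is a quadratic residue mod 47.
24^23 mod 47 = 1

1


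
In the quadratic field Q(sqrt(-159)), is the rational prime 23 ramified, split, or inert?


K = Q(sqrt(-159)). Since d mod 4 = 1, disc(K) = -159.
Check p | disc: -159 mod 23 = 2.
p does not divide disc. Compute Legendre symbol (d/p):
2^((23-1)/2) mod 23 = 1
(d/p) = 1, so p splits: (p) = P*P' with e=1, f=1, g=2.
Therefore p is split.

split


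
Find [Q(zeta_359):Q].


The degree equals Euler's totient phi(359).
359 = 359
phi(359) = 358

358


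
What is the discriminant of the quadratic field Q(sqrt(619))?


For K = Q(sqrt(d)) with d squarefree: disc(K) = d if d = 1 mod 4, and disc(K) = 4d if d = 2 or 3 mod 4.
Here d = 619, and d mod 4 = 3.
d = 3 mod 4, not 1 (O_K = Z[sqrt(d)]), so disc(K) = 4d = 4 * (619) = 2476

2476


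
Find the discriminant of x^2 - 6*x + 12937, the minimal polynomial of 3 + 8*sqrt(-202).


The element 3 + 8*sqrt(-202) has minimal polynomial:
x^2 - 6*x + 12937
Discriminant = (-6)^2 - 4*(12937)
= 36 - 51748
= -51712

-51712


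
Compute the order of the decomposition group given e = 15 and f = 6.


|D_P| = e * f
= 15 * 6
= 90

90


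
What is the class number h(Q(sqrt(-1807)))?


K = Q(sqrt(-1807)). d mod 4 = 1, so D = disc(K) = d = -1807
h(K) equals the number of primitive reduced positive-definite forms (a, b, c) = a*x^2 + b*x*y + c*y^2 with b^2 - 4ac = D,
where reduced means |b| <= a <= c, with b >= 0 whenever |b| = a or a = c, and primitive means gcd(a, b, c) = 1.
Reduced forces 3a^2 <= |D| = 1807, so 1 <= a <= 24; b must have the parity of D, and c = (b^2 - D)/(4a) must be an integer >= a.
Enumerate a = 1..24, b in [-a, a]:
  a=1: (1, 1, 452)  [1]
  a=2: (2, -1, 226), (2, 1, 226)  [2]
  a=3: none
  a=4: (4, -1, 113), (4, 1, 113)  [2]
  a=5..7: none
  a=8: (8, -7, 58), (8, 7, 58)  [2]
  a=9..12: none
  a=13: (13, 13, 38)  [1]
  a=14..15: none
  a=16: (16, -7, 29), (16, 7, 29)  [2]
  a=17..18: none
  a=19: (19, -13, 26), (19, 13, 26)  [2]
  a=20..24: none
Total reduced forms: 1 + 2 + 2 + 2 + 1 + 2 + 2 = 12
h = 12

12
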